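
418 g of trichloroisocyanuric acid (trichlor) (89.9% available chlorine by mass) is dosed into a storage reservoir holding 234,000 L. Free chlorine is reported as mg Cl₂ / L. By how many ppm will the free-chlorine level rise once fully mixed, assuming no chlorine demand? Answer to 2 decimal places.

1.61 ppm

Available chlorine delivered: 418 g × 0.899 = 375.8 g as Cl₂.
Concentration rise: 375.8 g / 234,000 L = 1.606 mg/L = 1.61 ppm.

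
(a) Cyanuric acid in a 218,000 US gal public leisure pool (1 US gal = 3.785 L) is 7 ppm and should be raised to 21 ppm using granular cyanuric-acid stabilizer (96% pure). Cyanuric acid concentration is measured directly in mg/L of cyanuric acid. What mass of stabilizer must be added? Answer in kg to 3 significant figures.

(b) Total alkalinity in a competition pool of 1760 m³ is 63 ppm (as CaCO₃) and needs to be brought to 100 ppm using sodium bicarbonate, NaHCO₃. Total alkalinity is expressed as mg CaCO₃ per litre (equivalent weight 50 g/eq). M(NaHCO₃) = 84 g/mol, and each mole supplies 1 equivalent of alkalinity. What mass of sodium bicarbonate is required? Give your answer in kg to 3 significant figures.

(a) Volume: 218,000 US gal × 3.785 L/gal = 825,130 L.
(a) CYA to add: (21 − 7) = 14 mg/L × 825,130 L = 11,550 g cyanuric acid.
(a) At 96% purity: 11,550 / 0.96 = 12,030 g product.

(b) Volume: 1760 m³ = 1,760,000 L.
(b) Alkalinity to add: (100 − 63) = 37 mg/L as CaCO₃ × 1,760,000 L = 65,120 g as CaCO₃.
(b) Equivalents: 65,120 g ÷ 50 g/eq = 1302 eq.
(b) NaHCO₃ supplies 1 eq per mole → 1302 mol.
(b) Mass: 1302 mol × 84 g/mol = 109,400 g.

(a) 12.0 kg; (b) 109 kg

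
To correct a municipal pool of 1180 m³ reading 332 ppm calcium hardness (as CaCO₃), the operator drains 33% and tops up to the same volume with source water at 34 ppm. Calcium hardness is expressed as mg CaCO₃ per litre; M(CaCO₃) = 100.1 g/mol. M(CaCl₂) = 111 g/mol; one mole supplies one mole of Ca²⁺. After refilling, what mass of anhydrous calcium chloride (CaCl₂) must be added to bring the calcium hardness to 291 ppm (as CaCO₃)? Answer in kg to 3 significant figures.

75.0 kg

Volume: 1180 m³ = 1,180,000 L.
After draining 33% and refilling: 332 × 0.67 + 34 × 0.33 = 233.66 ppm.
Deficit to target: 291 − 233.66 = 57.34 mg/L.
As CaCO₃: 57.34 mg/L × 1,180,000 L = 67,660 g; ÷ 100.1 = 675.9 mol Ca²⁺.
Mass: 675.9 × 111 = 75,030 g.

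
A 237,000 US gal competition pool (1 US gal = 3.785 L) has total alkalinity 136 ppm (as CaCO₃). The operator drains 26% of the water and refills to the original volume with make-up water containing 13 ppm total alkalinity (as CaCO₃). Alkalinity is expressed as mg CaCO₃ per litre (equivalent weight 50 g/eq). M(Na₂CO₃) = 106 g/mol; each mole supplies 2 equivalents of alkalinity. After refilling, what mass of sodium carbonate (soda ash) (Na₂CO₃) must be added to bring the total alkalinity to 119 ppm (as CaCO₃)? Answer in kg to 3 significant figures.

14.2 kg

Volume: 237,000 US gal × 3.785 L/gal = 897,045 L.
After draining 26% and refilling: 136 × 0.74 + 13 × 0.26 = 104.02 ppm.
Deficit to target: 119 − 104.02 = 14.98 mg/L.
As CaCO₃: 14.98 mg/L × 897,045 L = 13,440 g; ÷ 50 g/eq ÷ 2 = 134.4 mol Na₂CO₃.
Mass: 134.4 × 106 = 14,240 g.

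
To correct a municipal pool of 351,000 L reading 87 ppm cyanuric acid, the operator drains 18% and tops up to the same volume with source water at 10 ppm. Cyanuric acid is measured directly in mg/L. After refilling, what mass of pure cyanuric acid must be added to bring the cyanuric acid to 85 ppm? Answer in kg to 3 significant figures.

4.16 kg

After draining 18% and refilling: 87 × 0.82 + 10 × 0.18 = 73.14 ppm.
Deficit to target: 85 − 73.14 = 11.86 mg/L.
Mass: 11.86 mg/L × 351,000 L = 4163 g cyanuric acid.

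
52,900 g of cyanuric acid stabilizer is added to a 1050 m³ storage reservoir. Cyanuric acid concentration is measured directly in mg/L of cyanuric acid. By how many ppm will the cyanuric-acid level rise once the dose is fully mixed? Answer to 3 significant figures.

Volume: 1050 m³ = 1,050,000 L.
Rise: 52,900 g / 1,050,000 L × 1000 = 50.38 mg/L.

50.4 ppm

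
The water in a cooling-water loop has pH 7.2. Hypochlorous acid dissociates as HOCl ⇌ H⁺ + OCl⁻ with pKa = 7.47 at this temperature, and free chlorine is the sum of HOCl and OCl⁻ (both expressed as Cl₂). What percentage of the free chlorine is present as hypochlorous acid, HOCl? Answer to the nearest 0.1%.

65.1%

[OCl⁻]/[HOCl] = 10^(pH − pKa) = 10^(7.2 − 7.47) = 10^-0.27 = 0.537.
Fraction as HOCl = 1 / (1 + 0.537) = 0.6506.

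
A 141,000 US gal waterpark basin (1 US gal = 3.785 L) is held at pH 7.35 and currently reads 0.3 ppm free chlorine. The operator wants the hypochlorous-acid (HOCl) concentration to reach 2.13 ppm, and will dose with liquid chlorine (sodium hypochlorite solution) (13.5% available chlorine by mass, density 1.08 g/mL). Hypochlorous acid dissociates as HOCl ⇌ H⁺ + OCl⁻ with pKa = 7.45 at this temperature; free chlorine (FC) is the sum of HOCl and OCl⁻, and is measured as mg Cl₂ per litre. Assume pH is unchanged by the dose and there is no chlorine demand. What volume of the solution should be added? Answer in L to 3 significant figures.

Volume: 141,000 US gal × 3.785 L/gal = 533,685 L.
[OCl⁻]/[HOCl] = 10^(pH − pKa) = 10^(7.35 − 7.45) = 0.7943; fraction as HOCl = 1/(1 + 0.7943) = 0.5573.
Free chlorine required for 2.13 ppm HOCl: 2.13 / 0.5573 = 3.822 ppm.
FC to add: 3.822 − 0.3 = 3.522 mg/L as Cl₂.
Cl₂ equivalent: 3.522 mg/L × 533,685 L = 1880 g.
Product at 13.5% available Cl: 1880 / 0.135 = 13,920 g.
Volume: 13,920 g ÷ 1.08 g/mL = 12,890 mL.

12.9 L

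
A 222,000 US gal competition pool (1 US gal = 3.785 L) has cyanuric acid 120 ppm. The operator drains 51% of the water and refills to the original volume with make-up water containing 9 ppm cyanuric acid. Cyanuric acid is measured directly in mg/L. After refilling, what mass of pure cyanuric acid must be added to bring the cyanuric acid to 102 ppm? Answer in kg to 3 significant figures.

32.4 kg

Volume: 222,000 US gal × 3.785 L/gal = 840,270 L.
After draining 51% and refilling: 120 × 0.49 + 9 × 0.51 = 63.39 ppm.
Deficit to target: 102 − 63.39 = 38.61 mg/L.
Mass: 38.61 mg/L × 840,270 L = 32,440 g cyanuric acid.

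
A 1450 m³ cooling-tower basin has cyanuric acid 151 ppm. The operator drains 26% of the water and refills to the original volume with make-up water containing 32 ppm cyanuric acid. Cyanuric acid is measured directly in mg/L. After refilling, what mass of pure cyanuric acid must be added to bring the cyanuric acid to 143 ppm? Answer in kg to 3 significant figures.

33.3 kg

Volume: 1450 m³ = 1,450,000 L.
After draining 26% and refilling: 151 × 0.74 + 32 × 0.26 = 120.06 ppm.
Deficit to target: 143 − 120.06 = 22.94 mg/L.
Mass: 22.94 mg/L × 1,450,000 L = 33,260 g cyanuric acid.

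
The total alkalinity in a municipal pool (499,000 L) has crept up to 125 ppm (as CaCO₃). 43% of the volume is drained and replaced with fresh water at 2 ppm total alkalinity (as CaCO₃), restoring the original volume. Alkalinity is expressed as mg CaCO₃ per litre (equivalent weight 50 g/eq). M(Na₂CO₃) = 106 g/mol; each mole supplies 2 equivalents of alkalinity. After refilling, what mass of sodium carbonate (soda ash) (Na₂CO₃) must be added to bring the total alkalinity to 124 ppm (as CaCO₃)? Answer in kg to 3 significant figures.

After draining 43% and refilling: 125 × 0.57 + 2 × 0.43 = 72.11 ppm.
Deficit to target: 124 − 72.11 = 51.89 mg/L.
As CaCO₃: 51.89 mg/L × 499,000 L = 25,890 g; ÷ 50 g/eq ÷ 2 = 258.9 mol Na₂CO₃.
Mass: 258.9 × 106 = 27,450 g.

27.4 kg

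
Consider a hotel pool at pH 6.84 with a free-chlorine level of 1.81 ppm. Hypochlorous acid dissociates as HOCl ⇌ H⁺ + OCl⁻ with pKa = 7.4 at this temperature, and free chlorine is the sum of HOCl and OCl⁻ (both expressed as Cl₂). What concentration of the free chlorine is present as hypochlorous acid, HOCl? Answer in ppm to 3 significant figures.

[OCl⁻]/[HOCl] = 10^(pH − pKa) = 10^(6.84 − 7.4) = 10^-0.56 = 0.2754.
Fraction as HOCl = 1 / (1 + 0.2754) = 0.7841.
HOCl = 0.7841 × 1.81 ppm = 1.419 ppm.

1.42 ppm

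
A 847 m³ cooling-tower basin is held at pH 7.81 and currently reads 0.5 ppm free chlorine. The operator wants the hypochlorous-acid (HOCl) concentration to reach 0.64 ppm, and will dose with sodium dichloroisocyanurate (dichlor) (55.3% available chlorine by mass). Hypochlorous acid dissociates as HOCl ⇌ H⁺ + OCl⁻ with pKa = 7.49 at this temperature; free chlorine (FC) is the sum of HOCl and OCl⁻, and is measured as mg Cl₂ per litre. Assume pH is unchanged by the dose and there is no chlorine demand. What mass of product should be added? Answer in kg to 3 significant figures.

2.26 kg

Volume: 847 m³ = 847,000 L.
[OCl⁻]/[HOCl] = 10^(pH − pKa) = 10^(7.81 − 7.49) = 2.089; fraction as HOCl = 1/(1 + 2.089) = 0.3237.
Free chlorine required for 0.64 ppm HOCl: 0.64 / 0.3237 = 1.977 ppm.
FC to add: 1.977 − 0.5 = 1.477 mg/L as Cl₂.
Cl₂ equivalent: 1.477 mg/L × 847,000 L = 1251 g.
Product at 55.3% available Cl: 1251 / 0.553 = 2262 g.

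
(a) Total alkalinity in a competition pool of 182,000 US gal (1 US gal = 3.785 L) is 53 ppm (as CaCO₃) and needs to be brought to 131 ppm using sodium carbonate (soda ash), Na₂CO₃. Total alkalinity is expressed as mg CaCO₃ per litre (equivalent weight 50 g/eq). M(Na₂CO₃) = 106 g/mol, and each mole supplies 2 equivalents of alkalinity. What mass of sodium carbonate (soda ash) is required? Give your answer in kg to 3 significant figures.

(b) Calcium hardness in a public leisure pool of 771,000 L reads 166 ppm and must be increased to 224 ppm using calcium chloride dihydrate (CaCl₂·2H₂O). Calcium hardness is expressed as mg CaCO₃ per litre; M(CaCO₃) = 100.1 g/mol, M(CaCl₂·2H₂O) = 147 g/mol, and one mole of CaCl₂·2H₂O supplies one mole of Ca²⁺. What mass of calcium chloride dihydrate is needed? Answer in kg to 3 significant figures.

(a) 57.0 kg; (b) 65.7 kg

(a) Volume: 182,000 US gal × 3.785 L/gal = 688,870 L.
(a) Alkalinity to add: (131 − 53) = 78 mg/L as CaCO₃ × 688,870 L = 53,730 g as CaCO₃.
(a) Equivalents: 53,730 g ÷ 50 g/eq = 1075 eq.
(a) Each mole of Na₂CO₃ supplies 2 eq, so 1075 / 2 = 537.3 mol.
(a) Mass: 537.3 mol × 106 g/mol = 56,960 g.

(b) Hardness to add: (224 − 166) = 58 mg/L as CaCO₃ × 771,000 L = 44,720 g as CaCO₃.
(b) Moles of Ca²⁺ (1 mol Ca²⁺ ≡ 1 mol CaCO₃): 44,720 / 100.1 g/mol = 446.7 mol.
(b) Mass of CaCl₂·2H₂O: 446.7 × 147 = 65,670 g.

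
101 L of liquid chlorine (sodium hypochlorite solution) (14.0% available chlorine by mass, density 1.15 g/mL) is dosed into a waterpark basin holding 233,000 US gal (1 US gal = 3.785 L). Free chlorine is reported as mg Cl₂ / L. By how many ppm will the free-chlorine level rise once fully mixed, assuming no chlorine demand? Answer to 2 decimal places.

18.44 ppm

Volume: 233,000 US gal × 3.785 L/gal = 881,905 L.
Mass of solution: 101 L × 1000 mL/L × 1.15 g/mL = 116,100 g.
Available chlorine delivered: 116,100 g × 0.14 = 16,260 g as Cl₂.
Concentration rise: 16,260 g / 881,905 L = 18.44 mg/L = 18.44 ppm.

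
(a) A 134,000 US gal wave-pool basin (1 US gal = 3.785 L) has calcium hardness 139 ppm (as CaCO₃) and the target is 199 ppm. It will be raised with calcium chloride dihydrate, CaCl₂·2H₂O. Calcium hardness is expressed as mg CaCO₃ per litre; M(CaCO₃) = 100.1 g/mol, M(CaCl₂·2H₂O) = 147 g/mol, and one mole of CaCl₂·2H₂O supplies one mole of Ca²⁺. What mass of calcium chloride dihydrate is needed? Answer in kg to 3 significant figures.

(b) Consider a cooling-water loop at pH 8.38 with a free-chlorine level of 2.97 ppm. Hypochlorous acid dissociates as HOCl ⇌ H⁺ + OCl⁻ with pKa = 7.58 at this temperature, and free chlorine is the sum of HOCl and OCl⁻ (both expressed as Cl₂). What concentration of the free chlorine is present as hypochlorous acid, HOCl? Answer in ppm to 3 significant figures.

(a) 44.7 kg; (b) 0.406 ppm

(a) Volume: 134,000 US gal × 3.785 L/gal = 507,190 L.
(a) Hardness to add: (199 − 139) = 60 mg/L as CaCO₃ × 507,190 L = 30,430 g as CaCO₃.
(a) Moles of Ca²⁺ (1 mol Ca²⁺ ≡ 1 mol CaCO₃): 30,430 / 100.1 g/mol = 304 mol.
(a) Mass of CaCl₂·2H₂O: 304 × 147 = 44,690 g.

(b) [OCl⁻]/[HOCl] = 10^(pH − pKa) = 10^(8.38 − 7.58) = 10^0.80 = 6.31.
(b) Fraction as HOCl = 1 / (1 + 6.31) = 0.1368.
(b) HOCl = 0.1368 × 2.97 ppm = 0.4063 ppm.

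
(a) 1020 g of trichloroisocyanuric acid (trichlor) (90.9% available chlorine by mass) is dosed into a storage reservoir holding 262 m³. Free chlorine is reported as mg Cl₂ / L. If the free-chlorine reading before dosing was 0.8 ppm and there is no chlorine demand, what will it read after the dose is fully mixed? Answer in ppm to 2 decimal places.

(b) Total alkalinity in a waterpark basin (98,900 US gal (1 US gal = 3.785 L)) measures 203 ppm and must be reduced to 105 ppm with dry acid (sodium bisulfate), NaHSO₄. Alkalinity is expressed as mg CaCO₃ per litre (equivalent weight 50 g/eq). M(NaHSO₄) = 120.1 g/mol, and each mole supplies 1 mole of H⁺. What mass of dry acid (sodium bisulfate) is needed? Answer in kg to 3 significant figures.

(a) 4.34 ppm; (b) 88.1 kg

(a) Volume: 262 m³ = 262,000 L.
(a) Available chlorine delivered: 1020 g × 0.909 = 927.2 g as Cl₂.
(a) Concentration rise: 927.2 g / 262,000 L = 3.539 mg/L = 3.54 ppm.
(a) Final FC: 0.8 + 3.54 = 4.34 ppm.

(b) Volume: 98,900 US gal × 3.785 L/gal = 374,336 L.
(b) Alkalinity to neutralize: (203 − 105) = 98 mg/L as CaCO₃ × 374,336 L = 36,680 g as CaCO₃.
(b) Equivalents of H⁺ required: 36,680 ÷ 50 g/eq = 733.7 eq = 733.7 mol NaHSO₄.
(b) Mass of NaHSO₄: 733.7 × 120.1 = 88,120 g.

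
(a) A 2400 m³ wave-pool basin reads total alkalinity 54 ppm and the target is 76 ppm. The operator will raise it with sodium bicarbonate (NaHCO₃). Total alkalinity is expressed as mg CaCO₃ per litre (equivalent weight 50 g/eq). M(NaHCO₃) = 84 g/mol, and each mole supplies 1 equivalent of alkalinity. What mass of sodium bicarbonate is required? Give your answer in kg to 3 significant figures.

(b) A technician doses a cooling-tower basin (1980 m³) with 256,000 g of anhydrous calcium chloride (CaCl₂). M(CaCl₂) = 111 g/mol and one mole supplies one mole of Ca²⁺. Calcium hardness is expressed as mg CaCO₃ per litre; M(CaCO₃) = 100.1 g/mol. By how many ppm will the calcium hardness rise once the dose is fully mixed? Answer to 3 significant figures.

(a) Volume: 2400 m³ = 2,400,000 L.
(a) Alkalinity to add: (76 − 54) = 22 mg/L as CaCO₃ × 2,400,000 L = 52,800 g as CaCO₃.
(a) Equivalents: 52,800 g ÷ 50 g/eq = 1056 eq.
(a) NaHCO₃ supplies 1 eq per mole → 1056 mol.
(a) Mass: 1056 mol × 84 g/mol = 88,700 g.

(b) Volume: 1980 m³ = 1,980,000 L.
(b) Moles of Ca²⁺: 256,000 g ÷ 111 g/mol = 2306 mol.
(b) As CaCO₃: 2306 mol × 100.1 g/mol = 230,900 g.
(b) Rise: 230,900 g / 1,980,000 L × 1000 = 116.6 mg/L.

(a) 88.7 kg; (b) 117 ppm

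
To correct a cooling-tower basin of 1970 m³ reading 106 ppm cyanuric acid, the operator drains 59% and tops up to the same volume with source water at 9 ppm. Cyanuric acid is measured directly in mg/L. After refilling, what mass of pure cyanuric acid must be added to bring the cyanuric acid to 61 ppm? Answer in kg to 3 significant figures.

24.1 kg

Volume: 1970 m³ = 1,970,000 L.
After draining 59% and refilling: 106 × 0.41 + 9 × 0.59 = 48.77 ppm.
Deficit to target: 61 − 48.77 = 12.23 mg/L.
Mass: 12.23 mg/L × 1,970,000 L = 24,090 g cyanuric acid.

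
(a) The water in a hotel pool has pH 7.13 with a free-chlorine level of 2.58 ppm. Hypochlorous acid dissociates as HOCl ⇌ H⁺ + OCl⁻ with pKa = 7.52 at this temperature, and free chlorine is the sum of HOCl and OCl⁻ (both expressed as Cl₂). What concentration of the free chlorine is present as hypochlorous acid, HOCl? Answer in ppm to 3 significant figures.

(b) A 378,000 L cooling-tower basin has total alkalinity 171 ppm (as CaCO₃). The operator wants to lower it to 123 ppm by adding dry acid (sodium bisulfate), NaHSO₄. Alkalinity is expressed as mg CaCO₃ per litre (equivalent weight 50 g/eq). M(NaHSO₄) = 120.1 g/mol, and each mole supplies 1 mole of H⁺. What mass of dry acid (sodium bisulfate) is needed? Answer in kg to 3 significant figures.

(a) 1.83 ppm; (b) 43.6 kg

(a) [OCl⁻]/[HOCl] = 10^(pH − pKa) = 10^(7.13 − 7.52) = 10^-0.39 = 0.4074.
(a) Fraction as HOCl = 1 / (1 + 0.4074) = 0.7105.
(a) HOCl = 0.7105 × 2.58 ppm = 1.833 ppm.

(b) Alkalinity to neutralize: (171 − 123) = 48 mg/L as CaCO₃ × 378,000 L = 18,140 g as CaCO₃.
(b) Equivalents of H⁺ required: 18,140 ÷ 50 g/eq = 362.9 eq = 362.9 mol NaHSO₄.
(b) Mass of NaHSO₄: 362.9 × 120.1 = 43,580 g.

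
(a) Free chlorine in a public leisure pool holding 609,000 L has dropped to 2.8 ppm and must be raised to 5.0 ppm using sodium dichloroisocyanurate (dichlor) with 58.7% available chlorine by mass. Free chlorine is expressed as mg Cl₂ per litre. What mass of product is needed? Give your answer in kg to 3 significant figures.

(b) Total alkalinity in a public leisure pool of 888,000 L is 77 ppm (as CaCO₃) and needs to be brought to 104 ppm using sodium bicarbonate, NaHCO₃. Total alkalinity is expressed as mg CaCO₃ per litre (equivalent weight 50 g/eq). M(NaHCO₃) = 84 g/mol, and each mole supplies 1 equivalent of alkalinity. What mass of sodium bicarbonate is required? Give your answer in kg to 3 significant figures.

(a) Chlorine deficit: 5.0 − 2.8 = 2.2 ppm = 2.2 mg/L as Cl₂.
(a) Cl₂ equivalent needed: 2.2 mg/L × 609,000 L = 1,340,000 mg = 1340 g.
(a) Product at 58.7% available chlorine: 1340 / 0.587 = 2282 g.

(b) Alkalinity to add: (104 − 77) = 27 mg/L as CaCO₃ × 888,000 L = 23,980 g as CaCO₃.
(b) Equivalents: 23,980 g ÷ 50 g/eq = 479.5 eq.
(b) NaHCO₃ supplies 1 eq per mole → 479.5 mol.
(b) Mass: 479.5 mol × 84 g/mol = 40,280 g.

(a) 2.28 kg; (b) 40.3 kg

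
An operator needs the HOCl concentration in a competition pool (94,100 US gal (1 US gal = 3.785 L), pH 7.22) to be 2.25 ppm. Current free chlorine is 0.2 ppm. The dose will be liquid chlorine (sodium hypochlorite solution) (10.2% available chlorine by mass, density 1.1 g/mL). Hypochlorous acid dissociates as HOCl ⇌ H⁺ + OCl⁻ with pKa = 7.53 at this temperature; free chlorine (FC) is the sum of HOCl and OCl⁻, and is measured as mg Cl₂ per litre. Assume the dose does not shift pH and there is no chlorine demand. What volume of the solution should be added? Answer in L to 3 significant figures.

Volume: 94,100 US gal × 3.785 L/gal = 356,168 L.
[OCl⁻]/[HOCl] = 10^(pH − pKa) = 10^(7.22 − 7.53) = 0.4898; fraction as HOCl = 1/(1 + 0.4898) = 0.6712.
Free chlorine required for 2.25 ppm HOCl: 2.25 / 0.6712 = 3.352 ppm.
FC to add: 3.352 − 0.2 = 3.152 mg/L as Cl₂.
Cl₂ equivalent: 3.152 mg/L × 356,168 L = 1123 g.
Product at 10.2% available Cl: 1123 / 0.102 = 11,010 g.
Volume: 11,010 g ÷ 1.1 g/mL = 10,010 mL.

10.0 L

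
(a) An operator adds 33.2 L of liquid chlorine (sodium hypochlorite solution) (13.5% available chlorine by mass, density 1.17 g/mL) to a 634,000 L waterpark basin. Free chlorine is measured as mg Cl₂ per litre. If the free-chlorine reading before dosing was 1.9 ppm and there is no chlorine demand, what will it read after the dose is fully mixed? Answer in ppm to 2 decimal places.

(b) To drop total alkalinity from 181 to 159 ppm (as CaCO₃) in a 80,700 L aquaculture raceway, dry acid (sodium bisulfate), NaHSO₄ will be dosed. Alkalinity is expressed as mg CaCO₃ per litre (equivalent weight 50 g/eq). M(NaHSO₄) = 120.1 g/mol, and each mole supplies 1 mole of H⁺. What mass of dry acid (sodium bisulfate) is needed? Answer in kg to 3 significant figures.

(a) Mass of solution: 33.2 L × 1000 mL/L × 1.17 g/mL = 38,840 g.
(a) Available chlorine delivered: 38,840 g × 0.135 = 5244 g as Cl₂.
(a) Concentration rise: 5244 g / 634,000 L = 8.271 mg/L = 8.27 ppm.
(a) Final FC: 1.9 + 8.27 = 10.17 ppm.

(b) Alkalinity to neutralize: (181 − 159) = 22 mg/L as CaCO₃ × 80,700 L = 1775 g as CaCO₃.
(b) Equivalents of H⁺ required: 1775 ÷ 50 g/eq = 35.51 eq = 35.51 mol NaHSO₄.
(b) Mass of NaHSO₄: 35.51 × 120.1 = 4265 g.

(a) 10.17 ppm; (b) 4.26 kg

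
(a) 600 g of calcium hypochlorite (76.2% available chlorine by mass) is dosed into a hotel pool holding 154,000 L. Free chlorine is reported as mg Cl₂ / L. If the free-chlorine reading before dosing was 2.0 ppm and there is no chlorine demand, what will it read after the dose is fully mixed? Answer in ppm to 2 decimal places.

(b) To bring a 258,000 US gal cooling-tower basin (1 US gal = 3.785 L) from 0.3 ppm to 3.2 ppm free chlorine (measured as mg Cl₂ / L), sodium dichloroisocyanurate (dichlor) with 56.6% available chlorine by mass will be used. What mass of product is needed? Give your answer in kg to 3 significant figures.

(a) 4.97 ppm; (b) 5.00 kg

(a) Available chlorine delivered: 600 g × 0.762 = 457.2 g as Cl₂.
(a) Concentration rise: 457.2 g / 154,000 L = 2.969 mg/L = 2.97 ppm.
(a) Final FC: 2.0 + 2.97 = 4.97 ppm.

(b) Volume: 258,000 US gal × 3.785 L/gal = 976,530 L.
(b) Chlorine deficit: 3.2 − 0.3 = 2.9 ppm = 2.9 mg/L as Cl₂.
(b) Cl₂ equivalent needed: 2.9 mg/L × 976,530 L = 2,832,000 mg = 2832 g.
(b) Product at 56.6% available chlorine: 2832 / 0.566 = 5003 g.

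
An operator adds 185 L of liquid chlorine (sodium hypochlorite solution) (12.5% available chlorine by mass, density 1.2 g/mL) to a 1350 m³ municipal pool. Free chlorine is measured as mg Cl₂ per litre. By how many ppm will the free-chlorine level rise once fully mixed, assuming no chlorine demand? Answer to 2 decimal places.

Volume: 1350 m³ = 1,350,000 L.
Mass of solution: 185 L × 1000 mL/L × 1.2 g/mL = 222,000 g.
Available chlorine delivered: 222,000 g × 0.125 = 27,750 g as Cl₂.
Concentration rise: 27,750 g / 1,350,000 L = 20.56 mg/L = 20.56 ppm.

20.56 ppm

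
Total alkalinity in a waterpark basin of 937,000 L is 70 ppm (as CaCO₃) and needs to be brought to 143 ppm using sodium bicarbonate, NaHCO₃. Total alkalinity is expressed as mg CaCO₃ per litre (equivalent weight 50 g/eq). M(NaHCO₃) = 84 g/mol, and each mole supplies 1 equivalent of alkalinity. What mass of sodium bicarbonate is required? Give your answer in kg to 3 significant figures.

Alkalinity to add: (143 − 70) = 73 mg/L as CaCO₃ × 937,000 L = 68,400 g as CaCO₃.
Equivalents: 68,400 g ÷ 50 g/eq = 1368 eq.
NaHCO₃ supplies 1 eq per mole → 1368 mol.
Mass: 1368 mol × 84 g/mol = 114,900 g.

115 kg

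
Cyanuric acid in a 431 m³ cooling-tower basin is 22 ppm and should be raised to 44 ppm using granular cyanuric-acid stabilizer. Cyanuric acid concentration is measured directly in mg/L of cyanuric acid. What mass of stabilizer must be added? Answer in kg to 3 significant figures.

Volume: 431 m³ = 431,000 L.
CYA to add: (44 − 22) = 22 mg/L × 431,000 L = 9482 g cyanuric acid.

9.48 kg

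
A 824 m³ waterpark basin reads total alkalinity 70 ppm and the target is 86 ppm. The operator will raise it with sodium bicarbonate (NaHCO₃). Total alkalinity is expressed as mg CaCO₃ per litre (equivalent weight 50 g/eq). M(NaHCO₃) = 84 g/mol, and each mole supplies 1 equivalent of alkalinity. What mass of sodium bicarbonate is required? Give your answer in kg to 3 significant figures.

Volume: 824 m³ = 824,000 L.
Alkalinity to add: (86 − 70) = 16 mg/L as CaCO₃ × 824,000 L = 13,180 g as CaCO₃.
Equivalents: 13,180 g ÷ 50 g/eq = 263.7 eq.
NaHCO₃ supplies 1 eq per mole → 263.7 mol.
Mass: 263.7 mol × 84 g/mol = 22,150 g.

22.1 kg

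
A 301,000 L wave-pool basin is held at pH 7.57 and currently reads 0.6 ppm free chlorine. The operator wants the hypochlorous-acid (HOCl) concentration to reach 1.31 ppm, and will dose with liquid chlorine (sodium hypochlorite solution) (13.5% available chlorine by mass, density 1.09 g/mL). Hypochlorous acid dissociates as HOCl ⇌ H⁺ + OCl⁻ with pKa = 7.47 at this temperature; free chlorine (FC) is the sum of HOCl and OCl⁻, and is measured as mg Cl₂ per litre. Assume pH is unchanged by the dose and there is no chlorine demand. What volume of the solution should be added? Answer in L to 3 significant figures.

[OCl⁻]/[HOCl] = 10^(pH − pKa) = 10^(7.57 − 7.47) = 1.259; fraction as HOCl = 1/(1 + 1.259) = 0.4427.
Free chlorine required for 1.31 ppm HOCl: 1.31 / 0.4427 = 2.959 ppm.
FC to add: 2.959 − 0.6 = 2.359 mg/L as Cl₂.
Cl₂ equivalent: 2.359 mg/L × 301,000 L = 710.1 g.
Product at 13.5% available Cl: 710.1 / 0.135 = 5260 g.
Volume: 5260 g ÷ 1.09 g/mL = 4826 mL.

4.83 L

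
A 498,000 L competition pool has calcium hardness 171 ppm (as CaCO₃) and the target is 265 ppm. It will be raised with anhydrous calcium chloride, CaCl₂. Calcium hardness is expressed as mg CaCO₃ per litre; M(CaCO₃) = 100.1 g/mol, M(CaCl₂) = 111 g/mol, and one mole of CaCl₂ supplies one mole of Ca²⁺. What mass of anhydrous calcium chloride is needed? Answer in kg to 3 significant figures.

Hardness to add: (265 − 171) = 94 mg/L as CaCO₃ × 498,000 L = 46,810 g as CaCO₃.
Moles of Ca²⁺ (1 mol Ca²⁺ ≡ 1 mol CaCO₃): 46,810 / 100.1 g/mol = 467.7 mol.
Mass of CaCl₂: 467.7 × 111 = 51,910 g.

51.9 kg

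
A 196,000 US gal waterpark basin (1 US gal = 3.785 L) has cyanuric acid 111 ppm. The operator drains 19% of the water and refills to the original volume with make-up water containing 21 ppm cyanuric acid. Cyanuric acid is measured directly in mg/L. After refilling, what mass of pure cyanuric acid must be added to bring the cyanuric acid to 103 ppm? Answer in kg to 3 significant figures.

Volume: 196,000 US gal × 3.785 L/gal = 741,860 L.
After draining 19% and refilling: 111 × 0.81 + 21 × 0.19 = 93.9 ppm.
Deficit to target: 103 − 93.9 = 9.1 mg/L.
Mass: 9.1 mg/L × 741,860 L = 6751 g cyanuric acid.

6.75 kg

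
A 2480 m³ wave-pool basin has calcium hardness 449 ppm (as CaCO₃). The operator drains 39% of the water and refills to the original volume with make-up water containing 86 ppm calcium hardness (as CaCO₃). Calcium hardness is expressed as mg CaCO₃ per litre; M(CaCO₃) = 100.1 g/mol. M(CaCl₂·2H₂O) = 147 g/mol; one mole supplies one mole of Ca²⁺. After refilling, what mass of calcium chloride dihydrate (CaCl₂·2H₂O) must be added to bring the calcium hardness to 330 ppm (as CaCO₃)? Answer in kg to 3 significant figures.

82.2 kg

Volume: 2480 m³ = 2,480,000 L.
After draining 39% and refilling: 449 × 0.61 + 86 × 0.39 = 307.43 ppm.
Deficit to target: 330 − 307.43 = 22.57 mg/L.
As CaCO₃: 22.57 mg/L × 2,480,000 L = 55,970 g; ÷ 100.1 = 559.2 mol Ca²⁺.
Mass: 559.2 × 147 = 82,200 g.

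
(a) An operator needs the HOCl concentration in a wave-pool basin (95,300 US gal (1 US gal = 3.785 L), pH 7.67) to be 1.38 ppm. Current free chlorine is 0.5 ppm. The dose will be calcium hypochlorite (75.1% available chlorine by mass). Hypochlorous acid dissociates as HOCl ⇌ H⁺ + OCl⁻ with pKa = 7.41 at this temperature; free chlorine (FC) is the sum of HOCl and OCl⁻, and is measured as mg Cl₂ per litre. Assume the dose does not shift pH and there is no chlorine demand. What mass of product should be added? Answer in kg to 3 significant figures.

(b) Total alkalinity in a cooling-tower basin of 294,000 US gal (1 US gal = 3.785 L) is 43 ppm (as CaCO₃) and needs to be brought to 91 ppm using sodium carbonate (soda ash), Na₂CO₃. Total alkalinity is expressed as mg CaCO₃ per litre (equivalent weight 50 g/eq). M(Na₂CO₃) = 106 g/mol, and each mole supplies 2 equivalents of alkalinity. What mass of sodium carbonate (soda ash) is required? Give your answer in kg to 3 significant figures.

(a) Volume: 95,300 US gal × 3.785 L/gal = 360,710 L.
(a) [OCl⁻]/[HOCl] = 10^(pH − pKa) = 10^(7.67 − 7.41) = 1.82; fraction as HOCl = 1/(1 + 1.82) = 0.3546.
(a) Free chlorine required for 1.38 ppm HOCl: 1.38 / 0.3546 = 3.891 ppm.
(a) FC to add: 3.891 − 0.5 = 3.391 mg/L as Cl₂.
(a) Cl₂ equivalent: 3.391 mg/L × 360,710 L = 1223 g.
(a) Product at 75.1% available Cl: 1223 / 0.751 = 1629 g.

(b) Volume: 294,000 US gal × 3.785 L/gal = 1,112,790 L.
(b) Alkalinity to add: (91 − 43) = 48 mg/L as CaCO₃ × 1,112,790 L = 53,410 g as CaCO₃.
(b) Equivalents: 53,410 g ÷ 50 g/eq = 1068 eq.
(b) Each mole of Na₂CO₃ supplies 2 eq, so 1068 / 2 = 534.1 mol.
(b) Mass: 534.1 mol × 106 g/mol = 56,620 g.

(a) 1.63 kg; (b) 56.6 kg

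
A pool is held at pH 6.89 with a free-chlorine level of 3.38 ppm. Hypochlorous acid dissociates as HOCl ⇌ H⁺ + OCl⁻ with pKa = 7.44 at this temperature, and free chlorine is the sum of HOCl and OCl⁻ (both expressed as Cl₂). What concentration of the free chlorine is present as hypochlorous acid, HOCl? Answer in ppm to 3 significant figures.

2.64 ppm

[OCl⁻]/[HOCl] = 10^(pH − pKa) = 10^(6.89 − 7.44) = 10^-0.55 = 0.2818.
Fraction as HOCl = 1 / (1 + 0.2818) = 0.7801.
HOCl = 0.7801 × 3.38 ppm = 2.637 ppm.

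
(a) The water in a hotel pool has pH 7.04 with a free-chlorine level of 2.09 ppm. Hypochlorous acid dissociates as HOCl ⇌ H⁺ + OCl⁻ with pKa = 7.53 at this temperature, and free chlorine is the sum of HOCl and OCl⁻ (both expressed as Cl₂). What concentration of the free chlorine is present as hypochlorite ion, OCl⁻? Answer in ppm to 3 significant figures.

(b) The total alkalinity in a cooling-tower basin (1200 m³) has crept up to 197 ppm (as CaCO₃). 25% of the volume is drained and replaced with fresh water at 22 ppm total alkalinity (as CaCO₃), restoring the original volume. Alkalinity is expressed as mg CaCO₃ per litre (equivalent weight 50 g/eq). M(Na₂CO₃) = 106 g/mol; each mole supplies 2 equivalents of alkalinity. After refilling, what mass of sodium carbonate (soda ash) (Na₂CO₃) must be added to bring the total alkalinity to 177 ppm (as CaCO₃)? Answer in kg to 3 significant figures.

(a) 0.511 ppm; (b) 30.2 kg

(a) [OCl⁻]/[HOCl] = 10^(pH − pKa) = 10^(7.04 − 7.53) = 10^-0.49 = 0.3236.
(a) Fraction as HOCl = 1 / (1 + 0.3236) = 0.7555.
(a) OCl⁻ = (1 − 0.7555) × 2.09 ppm = 0.511 ppm.

(b) Volume: 1200 m³ = 1,200,000 L.
(b) After draining 25% and refilling: 197 × 0.75 + 22 × 0.25 = 153.25 ppm.
(b) Deficit to target: 177 − 153.25 = 23.75 mg/L.
(b) As CaCO₃: 23.75 mg/L × 1,200,000 L = 28,500 g; ÷ 50 g/eq ÷ 2 = 285 mol Na₂CO₃.
(b) Mass: 285 × 106 = 30,210 g.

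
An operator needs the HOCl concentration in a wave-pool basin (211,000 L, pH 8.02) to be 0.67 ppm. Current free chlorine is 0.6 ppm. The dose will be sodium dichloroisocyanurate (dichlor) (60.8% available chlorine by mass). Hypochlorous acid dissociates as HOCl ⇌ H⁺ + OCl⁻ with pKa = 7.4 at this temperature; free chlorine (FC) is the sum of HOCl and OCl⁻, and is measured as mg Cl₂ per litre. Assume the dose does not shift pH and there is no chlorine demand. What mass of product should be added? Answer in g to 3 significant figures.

994 g

[OCl⁻]/[HOCl] = 10^(pH − pKa) = 10^(8.02 − 7.4) = 4.169; fraction as HOCl = 1/(1 + 4.169) = 0.1935.
Free chlorine required for 0.67 ppm HOCl: 0.67 / 0.1935 = 3.463 ppm.
FC to add: 3.463 − 0.6 = 2.863 mg/L as Cl₂.
Cl₂ equivalent: 2.863 mg/L × 211,000 L = 604.1 g.
Product at 60.8% available Cl: 604.1 / 0.608 = 993.6 g.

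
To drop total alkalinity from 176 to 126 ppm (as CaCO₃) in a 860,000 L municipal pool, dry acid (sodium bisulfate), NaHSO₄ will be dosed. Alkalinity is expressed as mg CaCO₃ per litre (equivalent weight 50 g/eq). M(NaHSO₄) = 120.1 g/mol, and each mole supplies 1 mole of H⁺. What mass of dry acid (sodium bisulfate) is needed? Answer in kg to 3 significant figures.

103 kg

Alkalinity to neutralize: (176 − 126) = 50 mg/L as CaCO₃ × 860,000 L = 43,000 g as CaCO₃.
Equivalents of H⁺ required: 43,000 ÷ 50 g/eq = 860 eq = 860 mol NaHSO₄.
Mass of NaHSO₄: 860 × 120.1 = 103,300 g.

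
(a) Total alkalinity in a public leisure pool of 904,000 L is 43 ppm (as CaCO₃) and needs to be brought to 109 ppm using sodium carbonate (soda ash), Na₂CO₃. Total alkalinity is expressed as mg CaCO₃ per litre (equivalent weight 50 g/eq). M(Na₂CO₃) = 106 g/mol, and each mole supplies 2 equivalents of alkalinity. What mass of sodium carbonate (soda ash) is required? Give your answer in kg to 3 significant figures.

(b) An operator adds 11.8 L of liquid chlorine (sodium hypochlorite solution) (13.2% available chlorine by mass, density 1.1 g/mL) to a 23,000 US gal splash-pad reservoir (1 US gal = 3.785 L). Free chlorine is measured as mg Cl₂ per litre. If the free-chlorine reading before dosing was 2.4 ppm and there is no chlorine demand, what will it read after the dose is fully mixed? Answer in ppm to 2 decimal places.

(a) 63.2 kg; (b) 22.08 ppm

(a) Alkalinity to add: (109 − 43) = 66 mg/L as CaCO₃ × 904,000 L = 59,660 g as CaCO₃.
(a) Equivalents: 59,660 g ÷ 50 g/eq = 1193 eq.
(a) Each mole of Na₂CO₃ supplies 2 eq, so 1193 / 2 = 596.6 mol.
(a) Mass: 596.6 mol × 106 g/mol = 63,240 g.

(b) Volume: 23,000 US gal × 3.785 L/gal = 87,055 L.
(b) Mass of solution: 11.8 L × 1000 mL/L × 1.1 g/mL = 12,980 g.
(b) Available chlorine delivered: 12,980 g × 0.132 = 1713 g as Cl₂.
(b) Concentration rise: 1713 g / 87,055 L = 19.68 mg/L = 19.68 ppm.
(b) Final FC: 2.4 + 19.68 = 22.08 ppm.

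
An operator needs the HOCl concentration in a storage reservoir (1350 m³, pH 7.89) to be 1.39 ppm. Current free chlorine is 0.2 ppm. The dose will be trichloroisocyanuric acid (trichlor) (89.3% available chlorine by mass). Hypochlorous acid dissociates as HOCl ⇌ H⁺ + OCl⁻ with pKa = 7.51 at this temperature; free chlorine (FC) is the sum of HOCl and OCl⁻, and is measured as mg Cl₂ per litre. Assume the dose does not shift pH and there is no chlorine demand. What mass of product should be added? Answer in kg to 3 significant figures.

Volume: 1350 m³ = 1,350,000 L.
[OCl⁻]/[HOCl] = 10^(pH − pKa) = 10^(7.89 − 7.51) = 2.399; fraction as HOCl = 1/(1 + 2.399) = 0.2942.
Free chlorine required for 1.39 ppm HOCl: 1.39 / 0.2942 = 4.724 ppm.
FC to add: 4.724 − 0.2 = 4.524 mg/L as Cl₂.
Cl₂ equivalent: 4.524 mg/L × 1,350,000 L = 6108 g.
Product at 89.3% available Cl: 6108 / 0.893 = 6840 g.

6.84 kg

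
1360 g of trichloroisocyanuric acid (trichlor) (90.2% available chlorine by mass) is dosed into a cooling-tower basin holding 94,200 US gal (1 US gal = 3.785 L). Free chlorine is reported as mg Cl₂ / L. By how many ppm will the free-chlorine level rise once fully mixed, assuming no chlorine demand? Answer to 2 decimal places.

3.44 ppm

Volume: 94,200 US gal × 3.785 L/gal = 356,547 L.
Available chlorine delivered: 1360 g × 0.902 = 1227 g as Cl₂.
Concentration rise: 1227 g / 356,547 L = 3.441 mg/L = 3.44 ppm.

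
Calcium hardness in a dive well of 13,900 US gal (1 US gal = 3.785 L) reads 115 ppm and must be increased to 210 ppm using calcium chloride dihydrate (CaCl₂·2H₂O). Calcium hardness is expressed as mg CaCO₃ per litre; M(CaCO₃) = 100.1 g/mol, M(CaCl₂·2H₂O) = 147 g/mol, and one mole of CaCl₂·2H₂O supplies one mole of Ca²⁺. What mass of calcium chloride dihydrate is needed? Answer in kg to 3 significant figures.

7.34 kg

Volume: 13,900 US gal × 3.785 L/gal = 52,612 L.
Hardness to add: (210 − 115) = 95 mg/L as CaCO₃ × 52,612 L = 4998 g as CaCO₃.
Moles of Ca²⁺ (1 mol Ca²⁺ ≡ 1 mol CaCO₃): 4998 / 100.1 g/mol = 49.93 mol.
Mass of CaCl₂·2H₂O: 49.93 × 147 = 7340 g.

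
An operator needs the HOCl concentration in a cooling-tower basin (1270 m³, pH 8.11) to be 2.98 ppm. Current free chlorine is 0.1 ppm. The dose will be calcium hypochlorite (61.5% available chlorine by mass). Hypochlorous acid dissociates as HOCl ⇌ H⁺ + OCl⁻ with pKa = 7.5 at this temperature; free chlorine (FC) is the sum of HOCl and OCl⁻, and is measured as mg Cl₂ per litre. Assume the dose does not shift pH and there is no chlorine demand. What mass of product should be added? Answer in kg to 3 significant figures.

31.0 kg

Volume: 1270 m³ = 1,270,000 L.
[OCl⁻]/[HOCl] = 10^(pH − pKa) = 10^(8.11 − 7.5) = 4.074; fraction as HOCl = 1/(1 + 4.074) = 0.1971.
Free chlorine required for 2.98 ppm HOCl: 2.98 / 0.1971 = 15.12 ppm.
FC to add: 15.12 − 0.1 = 15.02 mg/L as Cl₂.
Cl₂ equivalent: 15.02 mg/L × 1,270,000 L = 19,080 g.
Product at 61.5% available Cl: 19,080 / 0.615 = 31,020 g.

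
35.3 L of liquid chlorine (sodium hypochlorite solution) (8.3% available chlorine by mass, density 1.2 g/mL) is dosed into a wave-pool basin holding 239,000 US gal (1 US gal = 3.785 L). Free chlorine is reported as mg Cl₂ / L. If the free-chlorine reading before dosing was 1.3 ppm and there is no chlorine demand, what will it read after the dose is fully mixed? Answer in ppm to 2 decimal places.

5.19 ppm

Volume: 239,000 US gal × 3.785 L/gal = 904,615 L.
Mass of solution: 35.3 L × 1000 mL/L × 1.2 g/mL = 42,360 g.
Available chlorine delivered: 42,360 g × 0.083 = 3516 g as Cl₂.
Concentration rise: 3516 g / 904,615 L = 3.887 mg/L = 3.89 ppm.
Final FC: 1.3 + 3.89 = 5.19 ppm.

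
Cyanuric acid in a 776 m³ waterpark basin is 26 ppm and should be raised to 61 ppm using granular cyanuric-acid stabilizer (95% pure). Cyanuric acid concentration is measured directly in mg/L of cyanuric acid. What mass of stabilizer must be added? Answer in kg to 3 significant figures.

Volume: 776 m³ = 776,000 L.
CYA to add: (61 − 26) = 35 mg/L × 776,000 L = 27,160 g cyanuric acid.
At 95% purity: 27,160 / 0.95 = 28,590 g product.

28.6 kg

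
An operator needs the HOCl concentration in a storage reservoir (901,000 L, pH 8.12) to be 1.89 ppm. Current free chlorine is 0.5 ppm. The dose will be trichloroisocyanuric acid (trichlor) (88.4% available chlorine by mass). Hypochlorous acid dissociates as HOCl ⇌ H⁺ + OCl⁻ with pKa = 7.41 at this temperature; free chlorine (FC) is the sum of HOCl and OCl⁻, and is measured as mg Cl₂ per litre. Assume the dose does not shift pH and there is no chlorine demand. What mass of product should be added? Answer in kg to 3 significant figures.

11.3 kg

[OCl⁻]/[HOCl] = 10^(pH − pKa) = 10^(8.12 − 7.41) = 5.129; fraction as HOCl = 1/(1 + 5.129) = 0.1632.
Free chlorine required for 1.89 ppm HOCl: 1.89 / 0.1632 = 11.58 ppm.
FC to add: 11.58 − 0.5 = 11.08 mg/L as Cl₂.
Cl₂ equivalent: 11.08 mg/L × 901,000 L = 9986 g.
Product at 88.4% available Cl: 9986 / 0.884 = 11,300 g.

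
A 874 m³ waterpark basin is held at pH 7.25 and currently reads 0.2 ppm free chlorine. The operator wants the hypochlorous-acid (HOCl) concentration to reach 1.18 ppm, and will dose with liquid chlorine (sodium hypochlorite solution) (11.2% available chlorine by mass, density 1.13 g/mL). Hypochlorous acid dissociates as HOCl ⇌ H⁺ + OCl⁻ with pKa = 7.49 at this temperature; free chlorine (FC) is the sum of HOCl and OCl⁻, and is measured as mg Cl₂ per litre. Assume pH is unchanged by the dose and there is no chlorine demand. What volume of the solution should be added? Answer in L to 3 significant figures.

11.5 L

Volume: 874 m³ = 874,000 L.
[OCl⁻]/[HOCl] = 10^(pH − pKa) = 10^(7.25 − 7.49) = 0.5754; fraction as HOCl = 1/(1 + 0.5754) = 0.6347.
Free chlorine required for 1.18 ppm HOCl: 1.18 / 0.6347 = 1.859 ppm.
FC to add: 1.859 − 0.2 = 1.659 mg/L as Cl₂.
Cl₂ equivalent: 1.659 mg/L × 874,000 L = 1450 g.
Product at 11.2% available Cl: 1450 / 0.112 = 12,950 g.
Volume: 12,950 g ÷ 1.13 g/mL = 11,460 mL.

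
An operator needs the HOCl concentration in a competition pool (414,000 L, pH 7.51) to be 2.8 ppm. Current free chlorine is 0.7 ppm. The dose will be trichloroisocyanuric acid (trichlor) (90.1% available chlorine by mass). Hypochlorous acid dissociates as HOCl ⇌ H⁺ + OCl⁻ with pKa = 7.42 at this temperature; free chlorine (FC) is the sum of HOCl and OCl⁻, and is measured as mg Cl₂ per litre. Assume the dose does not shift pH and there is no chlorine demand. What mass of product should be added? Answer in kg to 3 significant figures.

2.55 kg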